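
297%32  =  9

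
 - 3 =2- 5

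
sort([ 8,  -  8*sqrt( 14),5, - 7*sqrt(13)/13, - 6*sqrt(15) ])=[ - 8*sqrt( 14), - 6*sqrt( 15),  -  7*sqrt(  13)/13,5, 8]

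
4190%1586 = 1018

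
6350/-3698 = -2 + 523/1849 = - 1.72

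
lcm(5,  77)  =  385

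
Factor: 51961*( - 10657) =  - 7^1*13^1*571^1*10657^1 = - 553748377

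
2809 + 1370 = 4179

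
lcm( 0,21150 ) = 0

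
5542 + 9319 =14861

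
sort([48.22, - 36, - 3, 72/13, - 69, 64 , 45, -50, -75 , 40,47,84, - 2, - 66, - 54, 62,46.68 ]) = [ -75 ,- 69, - 66  ,-54, - 50, - 36,  -  3,-2,  72/13 , 40,45,46.68, 47, 48.22, 62 , 64, 84 ]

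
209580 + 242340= 451920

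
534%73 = 23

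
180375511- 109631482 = 70744029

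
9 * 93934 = 845406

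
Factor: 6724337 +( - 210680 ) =3^1 * 2171219^1 = 6513657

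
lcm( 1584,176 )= 1584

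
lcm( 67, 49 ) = 3283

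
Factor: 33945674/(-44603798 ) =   -  16972837/22301899 = - 7^1*29^( - 1) * 241^( - 1 ) * 3191^ (  -  1)*2424691^1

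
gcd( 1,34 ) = 1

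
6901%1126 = 145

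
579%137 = 31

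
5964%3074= 2890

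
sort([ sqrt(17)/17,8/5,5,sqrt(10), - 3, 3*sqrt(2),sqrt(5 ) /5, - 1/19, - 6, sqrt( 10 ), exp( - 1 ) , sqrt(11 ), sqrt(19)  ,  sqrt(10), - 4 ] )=[ - 6, - 4 , - 3, - 1/19,sqrt (17 ) /17, exp(-1), sqrt(5)/5, 8/5,sqrt(10),sqrt(10 ), sqrt(10),sqrt(11), 3*sqrt ( 2),sqrt( 19 ),5 ] 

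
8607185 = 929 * 9265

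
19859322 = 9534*2083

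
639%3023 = 639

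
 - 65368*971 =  - 63472328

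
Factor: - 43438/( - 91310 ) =5^( - 1 ) * 23^( - 1)*37^1*397^ ( - 1)*587^1 = 21719/45655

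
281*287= 80647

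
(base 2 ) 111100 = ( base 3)2020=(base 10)60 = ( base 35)1P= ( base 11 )55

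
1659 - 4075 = -2416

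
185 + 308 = 493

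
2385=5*477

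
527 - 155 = 372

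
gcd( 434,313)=1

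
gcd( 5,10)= 5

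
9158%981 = 329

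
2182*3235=7058770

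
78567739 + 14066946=92634685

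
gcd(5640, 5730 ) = 30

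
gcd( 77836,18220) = 4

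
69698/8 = 8712 + 1/4 = 8712.25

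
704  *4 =2816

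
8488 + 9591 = 18079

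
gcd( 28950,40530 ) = 5790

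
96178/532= 2531/14  =  180.79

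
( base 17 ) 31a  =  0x37e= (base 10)894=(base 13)53a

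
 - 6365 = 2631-8996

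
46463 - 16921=29542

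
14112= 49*288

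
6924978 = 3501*1978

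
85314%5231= 1618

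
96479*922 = 88953638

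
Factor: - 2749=-2749^1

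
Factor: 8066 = 2^1* 37^1*109^1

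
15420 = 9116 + 6304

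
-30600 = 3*( - 10200 ) 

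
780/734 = 390/367=1.06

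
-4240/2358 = - 2+238/1179=-1.80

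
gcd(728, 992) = 8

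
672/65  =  10 + 22/65 =10.34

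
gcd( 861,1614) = 3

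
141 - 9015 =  - 8874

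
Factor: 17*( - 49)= - 7^2*17^1 = -833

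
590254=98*6023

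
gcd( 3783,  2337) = 3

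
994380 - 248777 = 745603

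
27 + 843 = 870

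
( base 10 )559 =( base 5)4214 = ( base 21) 15d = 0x22F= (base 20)17j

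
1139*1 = 1139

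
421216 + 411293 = 832509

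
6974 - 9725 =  - 2751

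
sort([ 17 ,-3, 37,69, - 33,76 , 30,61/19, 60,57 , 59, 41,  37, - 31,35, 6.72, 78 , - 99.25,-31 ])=[ - 99.25, - 33, - 31, - 31, - 3, 61/19,6.72, 17,  30,35, 37, 37, 41, 57 , 59, 60,69,  76, 78]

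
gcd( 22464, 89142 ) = 6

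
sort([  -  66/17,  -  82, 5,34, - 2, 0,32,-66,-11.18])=[ - 82, -66, - 11.18,-66/17, - 2 , 0,5, 32, 34]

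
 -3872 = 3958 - 7830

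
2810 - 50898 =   -  48088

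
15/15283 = 15/15283 = 0.00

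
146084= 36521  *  4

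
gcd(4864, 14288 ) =304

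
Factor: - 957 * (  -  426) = 407682 = 2^1*3^2*11^1 * 29^1*71^1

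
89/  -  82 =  - 2 + 75/82 = - 1.09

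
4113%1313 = 174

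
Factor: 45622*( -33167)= - 1513144874 = - 2^1*17^1*  1951^1*22811^1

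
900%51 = 33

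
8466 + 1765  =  10231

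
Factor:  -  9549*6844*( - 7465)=2^2*3^2* 5^1*29^1*59^1*1061^1*1493^1 = 487862802540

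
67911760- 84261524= -16349764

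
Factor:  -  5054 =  -2^1 * 7^1*19^2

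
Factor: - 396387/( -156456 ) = 2^( - 3 )*3^1*41^( - 1)*277^1 = 831/328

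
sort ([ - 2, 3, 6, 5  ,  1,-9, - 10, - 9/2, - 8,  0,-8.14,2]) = [ - 10, - 9, - 8.14, - 8, - 9/2, - 2,  0, 1,  2,  3,5, 6 ] 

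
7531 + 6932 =14463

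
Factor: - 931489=-13^1*79^1*907^1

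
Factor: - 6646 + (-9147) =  - 15793  =  - 17^1*929^1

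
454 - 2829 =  - 2375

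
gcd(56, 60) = 4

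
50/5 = 10=10.00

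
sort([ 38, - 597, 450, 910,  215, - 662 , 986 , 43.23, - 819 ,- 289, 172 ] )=[ - 819, - 662, - 597, - 289,38,43.23,172 , 215,450, 910,  986]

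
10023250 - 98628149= - 88604899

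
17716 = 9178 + 8538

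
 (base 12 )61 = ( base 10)73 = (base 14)53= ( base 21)3A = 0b1001001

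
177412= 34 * 5218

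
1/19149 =1/19149 = 0.00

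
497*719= 357343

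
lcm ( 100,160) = 800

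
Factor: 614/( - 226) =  - 307/113= - 113^( - 1)*307^1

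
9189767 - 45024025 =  - 35834258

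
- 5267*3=-15801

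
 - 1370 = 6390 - 7760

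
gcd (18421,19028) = 1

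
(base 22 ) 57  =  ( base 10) 117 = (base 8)165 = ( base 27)49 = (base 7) 225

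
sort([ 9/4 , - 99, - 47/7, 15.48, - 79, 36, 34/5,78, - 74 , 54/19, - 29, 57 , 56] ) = [- 99, - 79,-74,-29  ,-47/7,9/4,54/19,34/5,15.48, 36,56, 57 , 78 ] 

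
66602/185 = 66602/185=360.01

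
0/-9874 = 0/1  =  - 0.00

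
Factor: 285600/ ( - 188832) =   -  425/281  =  - 5^2*17^1*281^( - 1)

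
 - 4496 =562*( -8 ) 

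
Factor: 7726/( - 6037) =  - 2^1*3863^1*6037^( -1 )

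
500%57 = 44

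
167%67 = 33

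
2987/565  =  2987/565 = 5.29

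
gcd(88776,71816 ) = 8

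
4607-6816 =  - 2209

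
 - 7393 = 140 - 7533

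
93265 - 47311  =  45954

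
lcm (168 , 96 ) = 672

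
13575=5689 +7886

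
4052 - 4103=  - 51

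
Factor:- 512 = -2^9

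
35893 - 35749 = 144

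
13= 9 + 4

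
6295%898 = 9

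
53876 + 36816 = 90692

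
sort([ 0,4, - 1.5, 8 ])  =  [ - 1.5 , 0,4,8]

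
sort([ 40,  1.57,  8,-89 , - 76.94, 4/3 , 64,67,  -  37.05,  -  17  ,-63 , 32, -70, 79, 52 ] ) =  [ - 89, - 76.94,-70 ,-63, - 37.05, - 17, 4/3, 1.57,  8,32, 40, 52, 64,67, 79]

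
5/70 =1/14 =0.07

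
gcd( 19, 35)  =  1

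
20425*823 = 16809775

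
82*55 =4510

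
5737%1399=141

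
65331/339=21777/113 =192.72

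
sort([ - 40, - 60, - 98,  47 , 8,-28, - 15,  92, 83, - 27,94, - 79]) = [ - 98, - 79, - 60, - 40, -28, - 27, - 15,8,47, 83 , 92, 94]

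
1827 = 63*29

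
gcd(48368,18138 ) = 6046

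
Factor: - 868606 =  - 2^1*434303^1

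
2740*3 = 8220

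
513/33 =15 + 6/11= 15.55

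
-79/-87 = 79/87=0.91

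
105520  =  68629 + 36891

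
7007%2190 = 437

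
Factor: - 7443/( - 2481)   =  3^1 =3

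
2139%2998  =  2139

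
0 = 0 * 947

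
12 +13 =25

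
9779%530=239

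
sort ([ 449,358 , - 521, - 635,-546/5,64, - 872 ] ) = [ - 872,-635,-521, - 546/5,64, 358 , 449]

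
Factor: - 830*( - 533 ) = 442390 = 2^1*5^1*13^1*41^1 * 83^1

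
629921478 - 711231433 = -81309955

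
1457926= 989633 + 468293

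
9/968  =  9/968 = 0.01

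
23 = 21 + 2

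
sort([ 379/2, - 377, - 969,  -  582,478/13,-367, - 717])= [ - 969, - 717 ,  -  582,  -  377,  -  367,478/13,379/2 ] 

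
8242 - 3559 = 4683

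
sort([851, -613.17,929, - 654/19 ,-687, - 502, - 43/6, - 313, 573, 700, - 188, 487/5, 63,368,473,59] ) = [ - 687 ,-613.17, - 502, - 313, - 188, - 654/19,  -  43/6,  59, 63,487/5, 368, 473, 573, 700,851 , 929]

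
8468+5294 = 13762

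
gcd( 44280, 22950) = 270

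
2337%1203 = 1134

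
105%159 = 105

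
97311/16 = 6081 + 15/16 = 6081.94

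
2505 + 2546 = 5051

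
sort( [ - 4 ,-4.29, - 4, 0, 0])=[ - 4.29,  -  4, - 4,0,  0]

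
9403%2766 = 1105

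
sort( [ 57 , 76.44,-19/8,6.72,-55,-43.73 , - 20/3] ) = [-55, - 43.73,- 20/3,-19/8,6.72, 57,76.44] 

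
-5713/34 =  - 5713/34=- 168.03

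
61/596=61/596 = 0.10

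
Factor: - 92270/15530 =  - 1553^ ( - 1)*9227^1= -9227/1553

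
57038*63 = 3593394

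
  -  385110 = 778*( - 495) 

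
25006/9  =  25006/9=2778.44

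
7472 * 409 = 3056048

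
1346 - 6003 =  - 4657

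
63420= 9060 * 7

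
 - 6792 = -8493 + 1701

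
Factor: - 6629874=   -  2^1*3^1*83^1*13313^1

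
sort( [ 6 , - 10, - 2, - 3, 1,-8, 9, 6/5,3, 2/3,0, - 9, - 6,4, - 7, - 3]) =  [ - 10,-9, - 8, - 7, - 6, - 3, - 3, - 2, 0, 2/3, 1  ,  6/5,  3, 4, 6, 9] 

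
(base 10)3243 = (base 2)110010101011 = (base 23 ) 630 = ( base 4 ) 302223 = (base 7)12312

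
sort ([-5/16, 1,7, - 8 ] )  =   [ - 8, - 5/16, 1, 7 ]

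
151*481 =72631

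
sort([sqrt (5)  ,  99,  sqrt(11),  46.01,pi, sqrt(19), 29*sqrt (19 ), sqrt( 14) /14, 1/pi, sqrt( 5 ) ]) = [ sqrt(14 ) /14,1/pi,  sqrt( 5), sqrt( 5), pi, sqrt ( 11 ),sqrt(19), 46.01, 99 , 29*sqrt( 19) ]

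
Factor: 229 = 229^1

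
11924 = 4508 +7416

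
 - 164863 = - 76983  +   - 87880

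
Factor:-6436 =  - 2^2*1609^1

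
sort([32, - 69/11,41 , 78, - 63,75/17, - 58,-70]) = [ - 70,-63, - 58,-69/11 , 75/17,32, 41, 78 ] 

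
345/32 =345/32  =  10.78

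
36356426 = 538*67577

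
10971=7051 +3920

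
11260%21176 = 11260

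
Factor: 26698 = 2^1*7^1*1907^1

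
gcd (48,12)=12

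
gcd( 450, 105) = 15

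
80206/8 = 10025 +3/4 = 10025.75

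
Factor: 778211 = 7^1*107^1*1039^1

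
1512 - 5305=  - 3793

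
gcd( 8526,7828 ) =2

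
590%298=292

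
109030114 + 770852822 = 879882936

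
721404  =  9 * 80156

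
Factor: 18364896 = 2^5 * 3^2 *11^2*  17^1 *31^1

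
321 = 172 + 149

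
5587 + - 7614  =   - 2027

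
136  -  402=-266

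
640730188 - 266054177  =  374676011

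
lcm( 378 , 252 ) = 756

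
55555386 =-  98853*(  -  562)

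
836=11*76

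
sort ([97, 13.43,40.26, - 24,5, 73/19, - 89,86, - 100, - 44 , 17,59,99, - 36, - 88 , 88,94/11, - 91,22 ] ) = [ - 100 , - 91,  -  89 , - 88, - 44,- 36, - 24,73/19, 5,94/11,13.43,17,22,40.26,59,86, 88,97,99]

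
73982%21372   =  9866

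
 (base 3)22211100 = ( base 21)ec9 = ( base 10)6435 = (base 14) 24b9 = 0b1100100100011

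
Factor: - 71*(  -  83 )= 5893 = 71^1 * 83^1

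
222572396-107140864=115431532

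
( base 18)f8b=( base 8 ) 11627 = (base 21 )B7H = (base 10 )5015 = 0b1001110010111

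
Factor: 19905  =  3^1* 5^1*1327^1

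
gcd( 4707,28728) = 9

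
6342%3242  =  3100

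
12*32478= 389736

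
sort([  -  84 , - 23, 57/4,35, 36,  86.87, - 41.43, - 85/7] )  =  [ -84,  -  41.43, - 23,-85/7,57/4, 35, 36, 86.87]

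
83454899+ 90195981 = 173650880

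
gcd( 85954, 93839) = 1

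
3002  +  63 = 3065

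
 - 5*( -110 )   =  550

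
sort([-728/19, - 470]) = [ - 470,-728/19]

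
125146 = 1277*98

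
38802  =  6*6467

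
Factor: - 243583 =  - 243583^1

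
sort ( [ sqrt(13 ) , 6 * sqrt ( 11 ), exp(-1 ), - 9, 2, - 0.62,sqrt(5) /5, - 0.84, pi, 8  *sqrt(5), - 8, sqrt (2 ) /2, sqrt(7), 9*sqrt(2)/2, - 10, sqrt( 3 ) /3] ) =[ - 10, - 9, - 8, - 0.84, - 0.62 , exp( - 1), sqrt( 5 )/5,sqrt(3) /3,sqrt(2 ) /2 , 2, sqrt( 7), pi,sqrt( 13), 9*sqrt(2)/2, 8 *sqrt ( 5 ), 6*sqrt( 11 ) ] 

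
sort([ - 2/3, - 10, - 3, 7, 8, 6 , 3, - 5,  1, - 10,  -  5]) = [-10,-10, - 5, - 5, - 3, - 2/3, 1,  3,6, 7, 8]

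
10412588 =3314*3142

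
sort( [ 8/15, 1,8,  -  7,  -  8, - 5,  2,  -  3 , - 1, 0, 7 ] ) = [ - 8,-7, - 5,- 3, - 1, 0,  8/15,1 , 2,  7,8 ] 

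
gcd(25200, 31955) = 35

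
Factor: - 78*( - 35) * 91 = 248430 = 2^1*3^1* 5^1*7^2*13^2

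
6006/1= 6006  =  6006.00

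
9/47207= 9/47207=0.00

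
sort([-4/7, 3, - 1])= [-1, - 4/7,  3]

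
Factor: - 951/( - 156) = 317/52  =  2^ ( - 2)* 13^( - 1 )*317^1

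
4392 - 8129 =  - 3737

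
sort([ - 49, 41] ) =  [ - 49,41] 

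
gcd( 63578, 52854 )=766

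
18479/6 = 18479/6 = 3079.83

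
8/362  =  4/181 =0.02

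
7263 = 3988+3275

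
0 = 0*960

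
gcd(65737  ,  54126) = 1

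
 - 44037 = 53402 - 97439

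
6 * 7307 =43842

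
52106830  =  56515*922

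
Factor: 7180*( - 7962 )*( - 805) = 2^3 * 3^1*5^2 *7^1*23^1*359^1*1327^1 = 46019563800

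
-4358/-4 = 2179/2 =1089.50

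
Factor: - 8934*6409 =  - 57258006 = - 2^1*3^1*13^1*17^1 * 29^1*1489^1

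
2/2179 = 2/2179 = 0.00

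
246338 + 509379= 755717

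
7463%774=497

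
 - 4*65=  - 260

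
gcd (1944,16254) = 54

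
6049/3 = 6049/3 =2016.33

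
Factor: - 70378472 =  - 2^3*569^1*15461^1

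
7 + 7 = 14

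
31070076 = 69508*447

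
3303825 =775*4263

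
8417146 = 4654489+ 3762657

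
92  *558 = 51336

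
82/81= 1+1/81 =1.01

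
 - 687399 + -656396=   -  1343795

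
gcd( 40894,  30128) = 14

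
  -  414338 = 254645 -668983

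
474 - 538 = - 64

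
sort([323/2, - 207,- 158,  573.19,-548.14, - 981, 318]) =[ - 981,  -  548.14,-207, - 158,  323/2,318, 573.19] 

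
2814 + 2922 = 5736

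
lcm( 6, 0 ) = 0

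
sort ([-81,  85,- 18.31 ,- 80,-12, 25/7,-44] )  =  [ - 81, - 80,- 44, - 18.31, - 12, 25/7,85]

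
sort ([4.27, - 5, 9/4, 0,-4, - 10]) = [ - 10,-5, - 4 , 0 , 9/4, 4.27 ]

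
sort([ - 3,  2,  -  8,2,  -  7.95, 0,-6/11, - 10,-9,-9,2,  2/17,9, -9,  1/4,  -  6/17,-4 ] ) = [  -  10,  -  9,  -  9, - 9, - 8, - 7.95, - 4 , - 3,  -  6/11,  -  6/17,0, 2/17,1/4, 2, 2, 2, 9]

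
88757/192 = 462 + 53/192= 462.28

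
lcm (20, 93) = 1860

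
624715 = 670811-46096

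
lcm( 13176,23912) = 645624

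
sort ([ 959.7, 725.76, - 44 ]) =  [ - 44,725.76 , 959.7 ]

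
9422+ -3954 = 5468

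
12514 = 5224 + 7290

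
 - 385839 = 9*(- 42871)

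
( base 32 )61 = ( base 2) 11000001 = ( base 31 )67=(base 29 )6j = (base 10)193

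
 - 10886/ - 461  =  10886/461 = 23.61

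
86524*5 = 432620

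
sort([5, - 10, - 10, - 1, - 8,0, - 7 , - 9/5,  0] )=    [ - 10, - 10, - 8, -7, - 9/5, - 1,  0,0,  5]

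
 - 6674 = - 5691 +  -983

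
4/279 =4/279 = 0.01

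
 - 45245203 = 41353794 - 86598997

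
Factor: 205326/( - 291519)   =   - 2^1*3^( - 2 )*11^1*17^1*59^( - 1) = - 374/531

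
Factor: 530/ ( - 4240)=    - 2^( -3 )=- 1/8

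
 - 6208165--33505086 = 27296921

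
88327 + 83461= 171788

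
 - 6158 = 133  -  6291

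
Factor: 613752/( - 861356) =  - 642/901 = - 2^1*3^1 * 17^( - 1)*53^( - 1)*  107^1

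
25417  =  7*3631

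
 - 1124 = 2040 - 3164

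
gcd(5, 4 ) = 1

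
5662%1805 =247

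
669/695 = 669/695 = 0.96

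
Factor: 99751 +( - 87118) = 12633 = 3^1 * 4211^1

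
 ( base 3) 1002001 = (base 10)784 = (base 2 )1100010000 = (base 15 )374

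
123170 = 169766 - 46596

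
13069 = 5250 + 7819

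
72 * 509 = 36648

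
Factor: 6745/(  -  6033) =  - 3^( - 1)*5^1*19^1*71^1*2011^(-1)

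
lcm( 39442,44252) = 1814332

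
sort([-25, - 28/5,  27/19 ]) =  [ - 25,  -  28/5,27/19]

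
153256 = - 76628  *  ( - 2)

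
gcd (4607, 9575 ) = 1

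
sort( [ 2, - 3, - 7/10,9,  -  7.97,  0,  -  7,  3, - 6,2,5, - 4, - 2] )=[ - 7.97, - 7,-6 , -4, - 3,-2, - 7/10,  0, 2,  2,3,5 , 9] 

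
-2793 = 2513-5306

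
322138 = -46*( - 7003)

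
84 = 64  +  20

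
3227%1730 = 1497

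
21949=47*467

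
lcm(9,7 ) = 63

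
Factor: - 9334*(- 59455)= 554952970=2^1* 5^1*11^1*13^1*23^1*47^1*359^1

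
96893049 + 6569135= 103462184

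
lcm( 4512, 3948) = 31584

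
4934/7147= 4934/7147  =  0.69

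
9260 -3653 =5607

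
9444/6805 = 9444/6805= 1.39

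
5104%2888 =2216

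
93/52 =1 + 41/52=1.79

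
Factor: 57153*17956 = 1026239268 =2^2*3^1 * 67^2*19051^1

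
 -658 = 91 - 749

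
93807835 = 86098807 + 7709028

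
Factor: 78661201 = 977^1*80513^1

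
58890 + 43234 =102124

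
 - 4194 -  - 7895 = 3701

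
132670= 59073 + 73597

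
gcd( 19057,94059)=1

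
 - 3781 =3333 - 7114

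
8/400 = 1/50=0.02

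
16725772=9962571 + 6763201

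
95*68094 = 6468930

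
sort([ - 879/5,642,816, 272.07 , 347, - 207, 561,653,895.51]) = [ - 207, - 879/5, 272.07,347 , 561, 642,653,816,895.51]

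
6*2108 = 12648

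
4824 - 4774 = 50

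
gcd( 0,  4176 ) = 4176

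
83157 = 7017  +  76140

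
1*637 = 637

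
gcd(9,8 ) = 1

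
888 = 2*444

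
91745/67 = 91745/67 = 1369.33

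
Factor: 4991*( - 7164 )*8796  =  -2^4*3^3*7^1*23^1*31^1*199^1*733^1 = - 314505589104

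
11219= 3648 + 7571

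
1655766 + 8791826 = 10447592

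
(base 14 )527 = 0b1111110111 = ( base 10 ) 1015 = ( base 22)223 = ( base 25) 1ff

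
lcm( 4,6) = 12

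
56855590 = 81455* 698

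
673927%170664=161935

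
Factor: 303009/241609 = 3^1*7^1*47^1*787^( - 1) =987/787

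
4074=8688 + - 4614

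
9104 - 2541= 6563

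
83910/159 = 27970/53 = 527.74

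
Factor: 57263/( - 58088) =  - 2^( - 3)*53^ ( - 1 )*137^( - 1)*173^1*331^1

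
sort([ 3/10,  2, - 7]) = [ - 7 , 3/10,2 ]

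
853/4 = 853/4 = 213.25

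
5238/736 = 2619/368 = 7.12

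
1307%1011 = 296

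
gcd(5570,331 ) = 1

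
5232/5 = 5232/5=1046.40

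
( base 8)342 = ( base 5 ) 1401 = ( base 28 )82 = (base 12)16A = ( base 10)226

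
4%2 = 0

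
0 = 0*203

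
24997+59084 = 84081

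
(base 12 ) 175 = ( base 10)233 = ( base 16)e9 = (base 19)c5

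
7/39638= 7/39638 =0.00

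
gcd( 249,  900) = 3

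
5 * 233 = 1165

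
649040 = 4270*152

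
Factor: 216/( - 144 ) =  - 3/2 = - 2^(-1 )*3^1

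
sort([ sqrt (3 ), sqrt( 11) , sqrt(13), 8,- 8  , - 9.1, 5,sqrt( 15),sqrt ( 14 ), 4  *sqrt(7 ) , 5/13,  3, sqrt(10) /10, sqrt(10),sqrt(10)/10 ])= [ - 9.1  ,  -  8, sqrt( 10)/10,sqrt( 10)/10,  5/13, sqrt( 3), 3, sqrt( 10),sqrt( 11), sqrt( 13),sqrt( 14),sqrt( 15),5, 8, 4*sqrt( 7 ) ] 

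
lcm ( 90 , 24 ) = 360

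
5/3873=5/3873 =0.00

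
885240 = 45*19672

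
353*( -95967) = -33876351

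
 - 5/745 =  - 1/149 = - 0.01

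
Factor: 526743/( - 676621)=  - 3^4*7^1*11^( - 1)*929^1*61511^(-1)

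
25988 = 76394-50406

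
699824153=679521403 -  - 20302750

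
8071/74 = 109  +  5/74 =109.07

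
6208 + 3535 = 9743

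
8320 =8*1040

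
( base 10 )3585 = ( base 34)33F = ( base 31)3mk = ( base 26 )57N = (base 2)111000000001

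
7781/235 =33 + 26/235 = 33.11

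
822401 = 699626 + 122775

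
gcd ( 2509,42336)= 1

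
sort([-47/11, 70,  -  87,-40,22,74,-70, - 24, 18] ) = [-87, - 70, - 40,  -  24, - 47/11 , 18,22,70, 74] 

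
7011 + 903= 7914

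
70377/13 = 70377/13 = 5413.62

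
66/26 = 2 + 7/13 = 2.54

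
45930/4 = 11482 + 1/2 = 11482.50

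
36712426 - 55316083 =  - 18603657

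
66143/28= 2362  +  1/4 = 2362.25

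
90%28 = 6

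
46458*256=11893248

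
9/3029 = 9/3029 =0.00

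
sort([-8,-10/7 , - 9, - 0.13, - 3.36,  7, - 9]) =[ - 9,  -  9, - 8, - 3.36, - 10/7,  -  0.13,7 ] 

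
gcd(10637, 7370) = 11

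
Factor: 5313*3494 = 2^1*3^1 * 7^1*11^1*23^1*1747^1 = 18563622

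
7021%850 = 221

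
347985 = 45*7733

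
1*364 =364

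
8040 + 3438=11478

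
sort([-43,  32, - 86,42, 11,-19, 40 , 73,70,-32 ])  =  [ -86, - 43 , - 32, - 19,11, 32,40, 42,  70, 73]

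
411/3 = 137 =137.00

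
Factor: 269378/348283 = 734/949 =2^1 *13^(-1) *73^( - 1 )*367^1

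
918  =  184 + 734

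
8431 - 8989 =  - 558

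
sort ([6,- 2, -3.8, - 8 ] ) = [ - 8, - 3.8,-2, 6 ]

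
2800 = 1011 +1789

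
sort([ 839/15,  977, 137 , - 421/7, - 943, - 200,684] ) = [ - 943, - 200, - 421/7,839/15, 137, 684,977 ]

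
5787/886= 6 +471/886  =  6.53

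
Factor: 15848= 2^3*7^1 * 283^1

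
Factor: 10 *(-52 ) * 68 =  - 35360 = - 2^5* 5^1 * 13^1 * 17^1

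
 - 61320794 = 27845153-89165947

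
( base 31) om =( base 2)1011111110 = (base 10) 766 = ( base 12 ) 53A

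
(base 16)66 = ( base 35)2w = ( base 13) 7b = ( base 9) 123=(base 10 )102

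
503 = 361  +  142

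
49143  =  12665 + 36478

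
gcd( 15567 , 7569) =3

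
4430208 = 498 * 8896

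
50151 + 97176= 147327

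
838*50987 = 42727106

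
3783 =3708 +75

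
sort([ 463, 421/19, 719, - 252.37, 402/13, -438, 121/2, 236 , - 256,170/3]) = [ - 438, - 256, -252.37,  421/19,402/13, 170/3, 121/2, 236, 463,  719] 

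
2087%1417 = 670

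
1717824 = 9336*184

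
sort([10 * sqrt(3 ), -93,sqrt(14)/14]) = [ - 93, sqrt( 14)/14, 10  *  sqrt (3)]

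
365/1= 365 = 365.00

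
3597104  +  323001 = 3920105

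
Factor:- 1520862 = -2^1*3^1*7^3 * 739^1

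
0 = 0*996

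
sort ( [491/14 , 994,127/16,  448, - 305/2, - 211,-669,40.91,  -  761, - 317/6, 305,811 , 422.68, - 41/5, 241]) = [ - 761,-669,-211 , - 305/2 ,-317/6, -41/5  ,  127/16, 491/14, 40.91,241, 305 , 422.68, 448,811, 994]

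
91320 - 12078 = 79242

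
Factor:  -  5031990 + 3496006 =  - 1535984 = - 2^4*17^1 * 5647^1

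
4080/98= 41 + 31/49 = 41.63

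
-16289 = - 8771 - 7518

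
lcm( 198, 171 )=3762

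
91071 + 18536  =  109607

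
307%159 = 148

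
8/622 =4/311=0.01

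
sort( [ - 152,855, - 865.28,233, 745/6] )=[ - 865.28, - 152,745/6, 233, 855]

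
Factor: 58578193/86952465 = 3^(-2 )*5^( - 1)*73^1 * 802441^1*1932277^(- 1)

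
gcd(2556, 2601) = 9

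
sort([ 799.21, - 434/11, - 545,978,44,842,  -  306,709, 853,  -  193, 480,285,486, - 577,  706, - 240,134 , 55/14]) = [ - 577,-545, - 306,-240, - 193, - 434/11,55/14 , 44, 134,  285, 480,486,  706,709 , 799.21,842, 853, 978]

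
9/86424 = 3/28808   =  0.00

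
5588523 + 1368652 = 6957175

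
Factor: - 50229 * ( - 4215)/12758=2^( - 1)*3^3*5^1*281^1*5581^1*6379^ ( -1) =211715235/12758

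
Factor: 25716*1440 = 2^7*3^3*5^1 * 2143^1 = 37031040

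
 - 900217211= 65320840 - 965538051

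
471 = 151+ 320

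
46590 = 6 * 7765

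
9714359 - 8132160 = 1582199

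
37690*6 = 226140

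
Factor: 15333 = 3^1*19^1*269^1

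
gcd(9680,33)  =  11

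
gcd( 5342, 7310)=2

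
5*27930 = 139650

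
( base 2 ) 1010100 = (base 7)150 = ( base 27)33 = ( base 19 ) 48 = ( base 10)84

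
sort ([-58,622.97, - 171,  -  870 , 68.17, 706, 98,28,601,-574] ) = [ - 870, - 574,-171, - 58,  28 , 68.17,98 , 601,622.97,706 ]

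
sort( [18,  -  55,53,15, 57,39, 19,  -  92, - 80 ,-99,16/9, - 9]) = [ - 99, - 92, - 80 , - 55, - 9,16/9, 15,18, 19,  39,53,  57 ] 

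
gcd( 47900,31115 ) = 5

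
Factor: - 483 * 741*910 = -325691730 = - 2^1 * 3^2*5^1*7^2*13^2* 19^1*23^1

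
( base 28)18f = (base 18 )32f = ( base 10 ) 1023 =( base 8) 1777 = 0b1111111111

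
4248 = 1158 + 3090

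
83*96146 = 7980118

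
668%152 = 60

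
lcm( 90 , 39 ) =1170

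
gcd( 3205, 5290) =5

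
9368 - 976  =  8392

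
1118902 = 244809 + 874093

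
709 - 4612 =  - 3903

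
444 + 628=1072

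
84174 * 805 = 67760070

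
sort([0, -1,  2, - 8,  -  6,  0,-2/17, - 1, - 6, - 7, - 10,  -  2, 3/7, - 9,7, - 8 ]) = [  -  10,-9, - 8,  -  8,  -  7, - 6,  -  6, - 2 ,-1, - 1, - 2/17,0,0, 3/7,2, 7]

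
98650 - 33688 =64962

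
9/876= 3/292 = 0.01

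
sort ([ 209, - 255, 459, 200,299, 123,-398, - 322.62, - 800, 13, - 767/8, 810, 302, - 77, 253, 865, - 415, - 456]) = [ - 800, - 456, - 415, -398, - 322.62, - 255, - 767/8, - 77, 13,123, 200, 209, 253, 299, 302, 459,  810,865 ] 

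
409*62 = 25358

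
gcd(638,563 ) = 1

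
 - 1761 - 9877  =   - 11638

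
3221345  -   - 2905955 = 6127300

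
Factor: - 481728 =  - 2^6*3^1* 13^1*193^1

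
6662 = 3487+3175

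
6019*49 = 294931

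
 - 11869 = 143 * ( - 83) 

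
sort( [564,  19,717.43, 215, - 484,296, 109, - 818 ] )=[ - 818 ,  -  484, 19 , 109,215,296, 564,717.43 ] 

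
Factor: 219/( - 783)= - 3^( - 2 ) * 29^ ( - 1 ) * 73^1=- 73/261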